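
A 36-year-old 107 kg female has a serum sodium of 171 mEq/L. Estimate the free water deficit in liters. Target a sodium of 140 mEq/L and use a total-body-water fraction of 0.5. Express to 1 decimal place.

11.8 L

TBW = 0.5 · 107 = 53.5 L
Free water deficit = TBW · (Na/140 − 1)
= 53.5 · (171/140 − 1)
= 53.5 · 0.2214
= 11.84 L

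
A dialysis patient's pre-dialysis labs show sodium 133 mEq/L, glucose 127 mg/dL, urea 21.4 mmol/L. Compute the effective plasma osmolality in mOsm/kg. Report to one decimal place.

Effective osmolality excludes urea (freely permeant across cell membranes):
2·Na + glucose/18
= 2·133 + 127/18
= 266 + 7.06
= 273.06 mOsm/kg

273.1 mOsm/kg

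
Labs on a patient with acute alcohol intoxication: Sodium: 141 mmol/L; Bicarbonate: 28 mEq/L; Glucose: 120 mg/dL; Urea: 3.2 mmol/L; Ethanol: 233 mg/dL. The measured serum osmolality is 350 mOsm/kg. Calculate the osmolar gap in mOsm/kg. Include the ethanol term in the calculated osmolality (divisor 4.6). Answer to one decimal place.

7.5 mOsm/kg

Calculated osmolality = 2·Na + glucose/18 + urea + ethanol/4.6
= 2·141 + 120/18 + 3.2 + 233/4.6
= 282 + 6.67 + 3.20 + 50.65
= 342.52 mOsm/kg ≈ 342.5 mOsm/kg
Osmolar gap = measured − calculated = 350 − 342.5 = 7.5 mOsm/kg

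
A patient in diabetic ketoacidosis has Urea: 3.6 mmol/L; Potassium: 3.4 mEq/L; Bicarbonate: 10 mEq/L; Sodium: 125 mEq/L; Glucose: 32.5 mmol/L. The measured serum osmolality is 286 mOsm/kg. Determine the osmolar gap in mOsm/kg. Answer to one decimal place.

Calculated osmolality = 2·Na + glucose + urea
= 2·125 + 32.5 + 3.6
= 250 + 32.50 + 3.60
= 286.1 mOsm/kg ≈ 286.1 mOsm/kg
Osmolar gap = measured − calculated = 286 − 286.1 = -0.1 mOsm/kg

-0.1 mOsm/kg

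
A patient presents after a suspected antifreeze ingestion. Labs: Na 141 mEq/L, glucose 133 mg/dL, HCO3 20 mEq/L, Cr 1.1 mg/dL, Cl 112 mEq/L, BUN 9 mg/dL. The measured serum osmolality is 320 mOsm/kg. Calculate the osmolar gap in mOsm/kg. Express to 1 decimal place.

27.4 mOsm/kg

Calculated osmolality = 2·Na + glucose/18 + BUN/2.8
= 2·141 + 133/18 + 9/2.8
= 282 + 7.39 + 3.21
= 292.6 mOsm/kg ≈ 292.6 mOsm/kg
Osmolar gap = measured − calculated = 320 − 292.6 = 27.4 mOsm/kg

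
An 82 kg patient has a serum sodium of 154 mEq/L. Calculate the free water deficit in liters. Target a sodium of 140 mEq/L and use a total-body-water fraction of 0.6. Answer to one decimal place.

TBW = 0.6 · 82 = 49.2 L
Free water deficit = TBW · (Na/140 − 1)
= 49.2 · (154/140 − 1)
= 49.2 · 0.1
= 4.92 L

4.9 L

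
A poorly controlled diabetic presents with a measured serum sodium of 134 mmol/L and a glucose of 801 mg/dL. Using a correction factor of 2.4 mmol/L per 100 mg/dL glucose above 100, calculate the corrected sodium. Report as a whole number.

151 mmol/L

Corrected Na = measured Na + 2.4 · (glucose − 100)/100
= 134 + 2.4 · (801 − 100)/100
= 134 + 16.8
= 150.8 mmol/L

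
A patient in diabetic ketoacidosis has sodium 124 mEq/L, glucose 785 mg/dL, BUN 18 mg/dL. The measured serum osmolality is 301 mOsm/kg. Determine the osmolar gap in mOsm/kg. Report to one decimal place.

Calculated osmolality = 2·Na + glucose/18 + BUN/2.8
= 2·124 + 785/18 + 18/2.8
= 248 + 43.61 + 6.43
= 298.04 mOsm/kg ≈ 298.0 mOsm/kg
Osmolar gap = measured − calculated = 301 − 298.0 = 3.0 mOsm/kg

3.0 mOsm/kg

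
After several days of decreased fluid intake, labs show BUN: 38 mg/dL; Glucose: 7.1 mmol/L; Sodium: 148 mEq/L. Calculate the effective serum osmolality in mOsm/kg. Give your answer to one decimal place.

Effective osmolality excludes urea (freely permeant across cell membranes):
2·Na + glucose
= 2·148 + 7.1
= 296 + 7.1
= 303.1 mOsm/kg

303.1 mOsm/kg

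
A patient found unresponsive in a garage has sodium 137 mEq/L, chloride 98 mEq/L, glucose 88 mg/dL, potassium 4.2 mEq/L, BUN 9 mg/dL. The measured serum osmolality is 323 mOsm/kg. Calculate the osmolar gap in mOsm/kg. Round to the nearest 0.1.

Calculated osmolality = 2·Na + glucose/18 + BUN/2.8
= 2·137 + 88/18 + 9/2.8
= 274 + 4.89 + 3.21
= 282.1 mOsm/kg ≈ 282.1 mOsm/kg
Osmolar gap = measured − calculated = 323 − 282.1 = 40.9 mOsm/kg

40.9 mOsm/kg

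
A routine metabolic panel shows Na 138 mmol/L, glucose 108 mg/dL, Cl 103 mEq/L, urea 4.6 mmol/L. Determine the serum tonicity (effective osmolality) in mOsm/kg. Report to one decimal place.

282.0 mOsm/kg

Effective osmolality excludes urea (freely permeant across cell membranes):
2·Na + glucose/18
= 2·138 + 108/18
= 276 + 6
= 282 mOsm/kg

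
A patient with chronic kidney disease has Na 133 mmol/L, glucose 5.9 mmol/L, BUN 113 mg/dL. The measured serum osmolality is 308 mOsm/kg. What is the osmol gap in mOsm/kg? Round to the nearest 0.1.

-4.3 mOsm/kg

Calculated osmolality = 2·Na + glucose + BUN/2.8
= 2·133 + 5.9 + 113/2.8
= 266 + 5.90 + 40.36
= 312.26 mOsm/kg ≈ 312.3 mOsm/kg
Osmolar gap = measured − calculated = 308 − 312.3 = -4.3 mOsm/kg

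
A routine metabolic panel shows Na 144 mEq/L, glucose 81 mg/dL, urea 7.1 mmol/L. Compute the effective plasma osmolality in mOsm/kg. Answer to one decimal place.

Effective osmolality excludes urea (freely permeant across cell membranes):
2·Na + glucose/18
= 2·144 + 81/18
= 288 + 4.5
= 292.5 mOsm/kg

292.5 mOsm/kg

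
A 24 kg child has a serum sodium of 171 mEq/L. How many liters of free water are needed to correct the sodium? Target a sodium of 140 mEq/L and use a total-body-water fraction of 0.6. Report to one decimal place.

3.2 L

TBW = 0.6 · 24 = 14.4 L
Free water deficit = TBW · (Na/140 − 1)
= 14.4 · (171/140 − 1)
= 14.4 · 0.2214
= 3.19 L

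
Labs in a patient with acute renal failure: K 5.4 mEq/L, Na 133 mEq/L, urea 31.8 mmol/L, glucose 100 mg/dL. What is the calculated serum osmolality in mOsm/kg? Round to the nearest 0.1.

Calculated osmolality = 2·Na + glucose/18 + urea
= 2·133 + 100/18 + 31.8
= 266 + 5.56 + 31.80
= 303.36 mOsm/kg

303.4 mOsm/kg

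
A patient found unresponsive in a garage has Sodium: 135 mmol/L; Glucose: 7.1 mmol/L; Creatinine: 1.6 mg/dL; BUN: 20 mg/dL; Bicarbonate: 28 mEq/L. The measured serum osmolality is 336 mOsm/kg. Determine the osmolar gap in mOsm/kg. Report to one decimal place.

Calculated osmolality = 2·Na + glucose + BUN/2.8
= 2·135 + 7.1 + 20/2.8
= 270 + 7.10 + 7.14
= 284.24 mOsm/kg ≈ 284.2 mOsm/kg
Osmolar gap = measured − calculated = 336 − 284.2 = 51.8 mOsm/kg

51.8 mOsm/kg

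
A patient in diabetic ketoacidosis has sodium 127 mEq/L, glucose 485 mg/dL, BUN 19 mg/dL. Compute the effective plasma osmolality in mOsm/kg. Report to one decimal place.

280.9 mOsm/kg

Effective osmolality excludes urea (freely permeant across cell membranes):
2·Na + glucose/18
= 2·127 + 485/18
= 254 + 26.94
= 280.94 mOsm/kg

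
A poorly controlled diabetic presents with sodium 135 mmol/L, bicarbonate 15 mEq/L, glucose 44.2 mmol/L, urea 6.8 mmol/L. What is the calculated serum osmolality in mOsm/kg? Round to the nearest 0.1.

321.0 mOsm/kg

Calculated osmolality = 2·Na + glucose + urea
= 2·135 + 44.2 + 6.8
= 270 + 44.20 + 6.80
= 321 mOsm/kg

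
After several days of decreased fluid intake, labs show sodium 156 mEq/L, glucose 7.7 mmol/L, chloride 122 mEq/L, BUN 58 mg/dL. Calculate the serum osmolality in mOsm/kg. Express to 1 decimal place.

340.4 mOsm/kg

Calculated osmolality = 2·Na + glucose + BUN/2.8
= 2·156 + 7.7 + 58/2.8
= 312 + 7.70 + 20.71
= 340.41 mOsm/kg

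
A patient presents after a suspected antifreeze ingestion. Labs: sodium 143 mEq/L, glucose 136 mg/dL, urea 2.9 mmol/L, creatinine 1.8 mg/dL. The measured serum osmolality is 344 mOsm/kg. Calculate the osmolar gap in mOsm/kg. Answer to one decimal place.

Calculated osmolality = 2·Na + glucose/18 + urea
= 2·143 + 136/18 + 2.9
= 286 + 7.56 + 2.90
= 296.46 mOsm/kg ≈ 296.5 mOsm/kg
Osmolar gap = measured − calculated = 344 − 296.5 = 47.5 mOsm/kg

47.5 mOsm/kg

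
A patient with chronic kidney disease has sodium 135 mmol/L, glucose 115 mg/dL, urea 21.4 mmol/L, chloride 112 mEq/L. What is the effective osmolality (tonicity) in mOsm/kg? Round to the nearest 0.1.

Effective osmolality excludes urea (freely permeant across cell membranes):
2·Na + glucose/18
= 2·135 + 115/18
= 270 + 6.39
= 276.39 mOsm/kg

276.4 mOsm/kg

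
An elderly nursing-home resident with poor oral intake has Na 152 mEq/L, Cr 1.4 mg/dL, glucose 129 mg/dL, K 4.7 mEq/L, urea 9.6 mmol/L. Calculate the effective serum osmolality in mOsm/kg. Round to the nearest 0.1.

Effective osmolality excludes urea (freely permeant across cell membranes):
2·Na + glucose/18
= 2·152 + 129/18
= 304 + 7.17
= 311.17 mOsm/kg

311.2 mOsm/kg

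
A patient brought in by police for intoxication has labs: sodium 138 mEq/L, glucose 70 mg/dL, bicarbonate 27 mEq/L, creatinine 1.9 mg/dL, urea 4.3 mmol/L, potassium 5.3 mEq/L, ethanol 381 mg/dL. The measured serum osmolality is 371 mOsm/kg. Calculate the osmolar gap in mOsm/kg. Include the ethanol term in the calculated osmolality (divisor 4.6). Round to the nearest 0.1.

Calculated osmolality = 2·Na + glucose/18 + urea + ethanol/4.6
= 2·138 + 70/18 + 4.3 + 381/4.6
= 276 + 3.89 + 4.30 + 82.83
= 367.02 mOsm/kg ≈ 367.0 mOsm/kg
Osmolar gap = measured − calculated = 371 − 367.0 = 4.0 mOsm/kg

4.0 mOsm/kg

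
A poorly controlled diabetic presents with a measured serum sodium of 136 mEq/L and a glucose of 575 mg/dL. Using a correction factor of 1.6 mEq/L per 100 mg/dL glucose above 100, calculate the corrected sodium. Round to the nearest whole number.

Corrected Na = measured Na + 1.6 · (glucose − 100)/100
= 136 + 1.6 · (575 − 100)/100
= 136 + 7.6
= 143.6 mEq/L

144 mEq/L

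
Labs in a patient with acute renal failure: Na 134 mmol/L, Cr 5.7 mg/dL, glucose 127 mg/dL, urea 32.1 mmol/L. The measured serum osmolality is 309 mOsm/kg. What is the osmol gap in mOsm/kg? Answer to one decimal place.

1.8 mOsm/kg

Calculated osmolality = 2·Na + glucose/18 + urea
= 2·134 + 127/18 + 32.1
= 268 + 7.06 + 32.10
= 307.16 mOsm/kg ≈ 307.2 mOsm/kg
Osmolar gap = measured − calculated = 309 − 307.2 = 1.8 mOsm/kg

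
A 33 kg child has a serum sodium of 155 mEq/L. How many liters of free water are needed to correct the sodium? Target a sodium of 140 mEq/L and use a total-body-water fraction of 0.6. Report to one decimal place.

2.1 L

TBW = 0.6 · 33 = 19.8 L
Free water deficit = TBW · (Na/140 − 1)
= 19.8 · (155/140 − 1)
= 19.8 · 0.1071
= 2.12 L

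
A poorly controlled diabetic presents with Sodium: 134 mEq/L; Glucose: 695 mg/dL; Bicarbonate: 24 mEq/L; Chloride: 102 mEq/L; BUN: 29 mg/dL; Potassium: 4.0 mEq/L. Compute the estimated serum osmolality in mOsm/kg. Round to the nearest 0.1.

317.0 mOsm/kg

Calculated osmolality = 2·Na + glucose/18 + BUN/2.8
= 2·134 + 695/18 + 29/2.8
= 268 + 38.61 + 10.36
= 316.97 mOsm/kg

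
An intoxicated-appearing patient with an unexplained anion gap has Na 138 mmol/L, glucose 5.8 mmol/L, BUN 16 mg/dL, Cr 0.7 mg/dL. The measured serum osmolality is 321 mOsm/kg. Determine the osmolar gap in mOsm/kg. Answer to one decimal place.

Calculated osmolality = 2·Na + glucose + BUN/2.8
= 2·138 + 5.8 + 16/2.8
= 276 + 5.80 + 5.71
= 287.51 mOsm/kg ≈ 287.5 mOsm/kg
Osmolar gap = measured − calculated = 321 − 287.5 = 33.5 mOsm/kg

33.5 mOsm/kg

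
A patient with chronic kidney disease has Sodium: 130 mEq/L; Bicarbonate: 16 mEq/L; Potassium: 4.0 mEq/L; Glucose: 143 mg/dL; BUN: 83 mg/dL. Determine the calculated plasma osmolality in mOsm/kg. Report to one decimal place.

297.6 mOsm/kg

Calculated osmolality = 2·Na + glucose/18 + BUN/2.8
= 2·130 + 143/18 + 83/2.8
= 260 + 7.94 + 29.64
= 297.58 mOsm/kg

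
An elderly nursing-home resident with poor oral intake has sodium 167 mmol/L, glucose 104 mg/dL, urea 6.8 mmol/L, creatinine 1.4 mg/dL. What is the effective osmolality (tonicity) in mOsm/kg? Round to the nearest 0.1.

339.8 mOsm/kg

Effective osmolality excludes urea (freely permeant across cell membranes):
2·Na + glucose/18
= 2·167 + 104/18
= 334 + 5.78
= 339.78 mOsm/kg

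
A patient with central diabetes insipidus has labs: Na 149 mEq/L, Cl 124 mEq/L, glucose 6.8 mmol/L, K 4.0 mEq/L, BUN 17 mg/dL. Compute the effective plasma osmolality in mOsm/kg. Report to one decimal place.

304.8 mOsm/kg

Effective osmolality excludes urea (freely permeant across cell membranes):
2·Na + glucose
= 2·149 + 6.8
= 298 + 6.8
= 304.8 mOsm/kg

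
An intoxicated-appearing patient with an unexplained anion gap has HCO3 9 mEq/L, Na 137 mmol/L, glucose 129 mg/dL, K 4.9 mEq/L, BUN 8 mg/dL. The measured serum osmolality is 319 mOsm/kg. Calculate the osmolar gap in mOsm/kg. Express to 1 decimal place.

Calculated osmolality = 2·Na + glucose/18 + BUN/2.8
= 2·137 + 129/18 + 8/2.8
= 274 + 7.17 + 2.86
= 284.03 mOsm/kg ≈ 284.0 mOsm/kg
Osmolar gap = measured − calculated = 319 − 284.0 = 35.0 mOsm/kg

35.0 mOsm/kg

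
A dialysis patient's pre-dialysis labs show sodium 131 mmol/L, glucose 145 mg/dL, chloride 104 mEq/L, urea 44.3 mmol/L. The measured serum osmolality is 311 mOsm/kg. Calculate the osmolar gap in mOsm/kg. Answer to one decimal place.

Calculated osmolality = 2·Na + glucose/18 + urea
= 2·131 + 145/18 + 44.3
= 262 + 8.06 + 44.30
= 314.36 mOsm/kg ≈ 314.4 mOsm/kg
Osmolar gap = measured − calculated = 311 − 314.4 = -3.4 mOsm/kg

-3.4 mOsm/kg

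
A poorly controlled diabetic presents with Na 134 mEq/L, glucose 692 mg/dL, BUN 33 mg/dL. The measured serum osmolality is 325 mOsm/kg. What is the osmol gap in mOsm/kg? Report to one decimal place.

Calculated osmolality = 2·Na + glucose/18 + BUN/2.8
= 2·134 + 692/18 + 33/2.8
= 268 + 38.44 + 11.79
= 318.23 mOsm/kg ≈ 318.2 mOsm/kg
Osmolar gap = measured − calculated = 325 − 318.2 = 6.8 mOsm/kg

6.8 mOsm/kg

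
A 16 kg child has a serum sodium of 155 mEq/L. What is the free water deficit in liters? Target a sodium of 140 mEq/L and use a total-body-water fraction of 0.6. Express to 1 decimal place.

1.0 L

TBW = 0.6 · 16 = 9.6 L
Free water deficit = TBW · (Na/140 − 1)
= 9.6 · (155/140 − 1)
= 9.6 · 0.1071
= 1.03 L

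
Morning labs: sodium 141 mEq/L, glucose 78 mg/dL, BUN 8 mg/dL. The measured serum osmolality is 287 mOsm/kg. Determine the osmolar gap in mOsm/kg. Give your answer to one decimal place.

-2.2 mOsm/kg

Calculated osmolality = 2·Na + glucose/18 + BUN/2.8
= 2·141 + 78/18 + 8/2.8
= 282 + 4.33 + 2.86
= 289.19 mOsm/kg ≈ 289.2 mOsm/kg
Osmolar gap = measured − calculated = 287 − 289.2 = -2.2 mOsm/kg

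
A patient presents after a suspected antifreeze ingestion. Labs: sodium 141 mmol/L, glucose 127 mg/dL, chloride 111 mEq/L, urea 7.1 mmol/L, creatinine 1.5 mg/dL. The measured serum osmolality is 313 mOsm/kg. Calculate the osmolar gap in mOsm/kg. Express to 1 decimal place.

16.8 mOsm/kg

Calculated osmolality = 2·Na + glucose/18 + urea
= 2·141 + 127/18 + 7.1
= 282 + 7.06 + 7.10
= 296.16 mOsm/kg ≈ 296.2 mOsm/kg
Osmolar gap = measured − calculated = 313 − 296.2 = 16.8 mOsm/kg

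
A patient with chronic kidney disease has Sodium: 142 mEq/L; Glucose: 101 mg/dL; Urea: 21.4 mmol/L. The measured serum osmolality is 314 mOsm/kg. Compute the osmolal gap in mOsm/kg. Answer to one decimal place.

Calculated osmolality = 2·Na + glucose/18 + urea
= 2·142 + 101/18 + 21.4
= 284 + 5.61 + 21.40
= 311.01 mOsm/kg ≈ 311.0 mOsm/kg
Osmolar gap = measured − calculated = 314 − 311.0 = 3.0 mOsm/kg

3.0 mOsm/kg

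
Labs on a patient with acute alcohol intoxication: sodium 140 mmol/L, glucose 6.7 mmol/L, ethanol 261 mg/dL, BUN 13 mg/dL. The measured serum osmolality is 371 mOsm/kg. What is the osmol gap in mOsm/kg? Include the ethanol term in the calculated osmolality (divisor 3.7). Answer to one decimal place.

Calculated osmolality = 2·Na + glucose + BUN/2.8 + ethanol/3.7
= 2·140 + 6.7 + 13/2.8 + 261/3.7
= 280 + 6.70 + 4.64 + 70.54
= 361.88 mOsm/kg ≈ 361.9 mOsm/kg
Osmolar gap = measured − calculated = 371 − 361.9 = 9.1 mOsm/kg

9.1 mOsm/kg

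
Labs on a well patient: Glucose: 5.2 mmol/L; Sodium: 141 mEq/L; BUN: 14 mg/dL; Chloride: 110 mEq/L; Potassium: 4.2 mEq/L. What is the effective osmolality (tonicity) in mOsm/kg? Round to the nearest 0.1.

Effective osmolality excludes urea (freely permeant across cell membranes):
2·Na + glucose
= 2·141 + 5.2
= 282 + 5.2
= 287.2 mOsm/kg

287.2 mOsm/kg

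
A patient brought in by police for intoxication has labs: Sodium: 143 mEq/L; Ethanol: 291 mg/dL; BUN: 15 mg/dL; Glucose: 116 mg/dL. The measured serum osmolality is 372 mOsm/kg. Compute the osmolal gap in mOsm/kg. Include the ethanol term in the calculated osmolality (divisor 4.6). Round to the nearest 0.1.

10.9 mOsm/kg

Calculated osmolality = 2·Na + glucose/18 + BUN/2.8 + ethanol/4.6
= 2·143 + 116/18 + 15/2.8 + 291/4.6
= 286 + 6.44 + 5.36 + 63.26
= 361.06 mOsm/kg ≈ 361.1 mOsm/kg
Osmolar gap = measured − calculated = 372 − 361.1 = 10.9 mOsm/kg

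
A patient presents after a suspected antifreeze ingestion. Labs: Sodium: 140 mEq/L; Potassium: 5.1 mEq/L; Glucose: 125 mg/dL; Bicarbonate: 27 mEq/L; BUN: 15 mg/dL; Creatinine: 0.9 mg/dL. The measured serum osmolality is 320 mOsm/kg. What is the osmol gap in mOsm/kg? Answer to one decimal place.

Calculated osmolality = 2·Na + glucose/18 + BUN/2.8
= 2·140 + 125/18 + 15/2.8
= 280 + 6.94 + 5.36
= 292.3 mOsm/kg ≈ 292.3 mOsm/kg
Osmolar gap = measured − calculated = 320 − 292.3 = 27.7 mOsm/kg

27.7 mOsm/kg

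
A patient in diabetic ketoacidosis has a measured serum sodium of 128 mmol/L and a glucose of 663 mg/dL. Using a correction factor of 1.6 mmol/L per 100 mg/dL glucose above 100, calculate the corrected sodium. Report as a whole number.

Corrected Na = measured Na + 1.6 · (glucose − 100)/100
= 128 + 1.6 · (663 − 100)/100
= 128 + 9
= 137 mmol/L

137 mmol/L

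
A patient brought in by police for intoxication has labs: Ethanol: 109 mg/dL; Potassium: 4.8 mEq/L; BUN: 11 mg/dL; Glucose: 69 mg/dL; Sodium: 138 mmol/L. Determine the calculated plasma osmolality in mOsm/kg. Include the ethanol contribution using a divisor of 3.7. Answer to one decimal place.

313.2 mOsm/kg

Calculated osmolality = 2·Na + glucose/18 + BUN/2.8 + ethanol/3.7
= 2·138 + 69/18 + 11/2.8 + 109/3.7
= 276 + 3.83 + 3.93 + 29.46
= 313.22 mOsm/kg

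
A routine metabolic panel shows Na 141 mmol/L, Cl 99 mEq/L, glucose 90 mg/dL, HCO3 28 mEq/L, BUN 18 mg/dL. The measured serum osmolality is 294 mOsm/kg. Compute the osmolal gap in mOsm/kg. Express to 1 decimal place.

Calculated osmolality = 2·Na + glucose/18 + BUN/2.8
= 2·141 + 90/18 + 18/2.8
= 282 + 5 + 6.43
= 293.43 mOsm/kg ≈ 293.4 mOsm/kg
Osmolar gap = measured − calculated = 294 − 293.4 = 0.6 mOsm/kg

0.6 mOsm/kg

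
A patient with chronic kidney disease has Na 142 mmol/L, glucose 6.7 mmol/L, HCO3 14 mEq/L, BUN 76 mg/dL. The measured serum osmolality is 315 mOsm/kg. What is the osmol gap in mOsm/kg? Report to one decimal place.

Calculated osmolality = 2·Na + glucose + BUN/2.8
= 2·142 + 6.7 + 76/2.8
= 284 + 6.70 + 27.14
= 317.84 mOsm/kg ≈ 317.8 mOsm/kg
Osmolar gap = measured − calculated = 315 − 317.8 = -2.8 mOsm/kg

-2.8 mOsm/kg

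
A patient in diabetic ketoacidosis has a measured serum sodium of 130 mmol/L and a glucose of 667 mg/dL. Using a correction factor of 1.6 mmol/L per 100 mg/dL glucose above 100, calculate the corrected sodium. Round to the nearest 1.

Corrected Na = measured Na + 1.6 · (glucose − 100)/100
= 130 + 1.6 · (667 − 100)/100
= 130 + 9.1
= 139.1 mmol/L

139 mmol/L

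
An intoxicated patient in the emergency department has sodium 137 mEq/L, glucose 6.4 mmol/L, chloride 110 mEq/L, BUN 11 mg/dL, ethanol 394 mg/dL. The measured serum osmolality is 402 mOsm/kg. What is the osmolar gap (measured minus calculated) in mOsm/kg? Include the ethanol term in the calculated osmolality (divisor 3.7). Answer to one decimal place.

Calculated osmolality = 2·Na + glucose + BUN/2.8 + ethanol/3.7
= 2·137 + 6.4 + 11/2.8 + 394/3.7
= 274 + 6.40 + 3.93 + 106.49
= 390.82 mOsm/kg ≈ 390.8 mOsm/kg
Osmolar gap = measured − calculated = 402 − 390.8 = 11.2 mOsm/kg

11.2 mOsm/kg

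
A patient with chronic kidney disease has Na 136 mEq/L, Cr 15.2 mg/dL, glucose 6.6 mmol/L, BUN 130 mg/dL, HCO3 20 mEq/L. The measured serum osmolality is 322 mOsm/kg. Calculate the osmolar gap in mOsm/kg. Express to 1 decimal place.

Calculated osmolality = 2·Na + glucose + BUN/2.8
= 2·136 + 6.6 + 130/2.8
= 272 + 6.60 + 46.43
= 325.03 mOsm/kg ≈ 325.0 mOsm/kg
Osmolar gap = measured − calculated = 322 − 325.0 = -3.0 mOsm/kg

-3.0 mOsm/kg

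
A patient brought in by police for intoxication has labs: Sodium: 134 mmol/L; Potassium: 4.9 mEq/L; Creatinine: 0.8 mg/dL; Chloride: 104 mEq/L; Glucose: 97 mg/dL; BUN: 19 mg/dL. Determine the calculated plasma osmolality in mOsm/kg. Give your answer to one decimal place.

Calculated osmolality = 2·Na + glucose/18 + BUN/2.8
= 2·134 + 97/18 + 19/2.8
= 268 + 5.39 + 6.79
= 280.18 mOsm/kg

280.2 mOsm/kg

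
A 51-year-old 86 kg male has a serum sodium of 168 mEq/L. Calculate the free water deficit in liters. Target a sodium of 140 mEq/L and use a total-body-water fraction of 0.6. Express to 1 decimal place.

TBW = 0.6 · 86 = 51.6 L
Free water deficit = TBW · (Na/140 − 1)
= 51.6 · (168/140 − 1)
= 51.6 · 0.2
= 10.32 L

10.3 L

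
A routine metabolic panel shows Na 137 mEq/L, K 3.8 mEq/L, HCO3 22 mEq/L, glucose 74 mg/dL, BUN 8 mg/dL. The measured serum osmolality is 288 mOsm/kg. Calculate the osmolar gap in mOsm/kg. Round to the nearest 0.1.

Calculated osmolality = 2·Na + glucose/18 + BUN/2.8
= 2·137 + 74/18 + 8/2.8
= 274 + 4.11 + 2.86
= 280.97 mOsm/kg ≈ 281.0 mOsm/kg
Osmolar gap = measured − calculated = 288 − 281.0 = 7.0 mOsm/kg

7.0 mOsm/kg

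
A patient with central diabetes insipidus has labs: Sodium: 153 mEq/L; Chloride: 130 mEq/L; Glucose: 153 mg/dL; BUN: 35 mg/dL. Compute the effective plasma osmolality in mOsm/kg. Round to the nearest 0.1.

Effective osmolality excludes urea (freely permeant across cell membranes):
2·Na + glucose/18
= 2·153 + 153/18
= 306 + 8.5
= 314.5 mOsm/kg

314.5 mOsm/kg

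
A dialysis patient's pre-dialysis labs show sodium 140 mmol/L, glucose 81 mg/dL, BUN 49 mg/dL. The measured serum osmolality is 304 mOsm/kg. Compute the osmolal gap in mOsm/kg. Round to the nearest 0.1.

Calculated osmolality = 2·Na + glucose/18 + BUN/2.8
= 2·140 + 81/18 + 49/2.8
= 280 + 4.50 + 17.50
= 302 mOsm/kg ≈ 302.0 mOsm/kg
Osmolar gap = measured − calculated = 304 − 302.0 = 2.0 mOsm/kg

2.0 mOsm/kg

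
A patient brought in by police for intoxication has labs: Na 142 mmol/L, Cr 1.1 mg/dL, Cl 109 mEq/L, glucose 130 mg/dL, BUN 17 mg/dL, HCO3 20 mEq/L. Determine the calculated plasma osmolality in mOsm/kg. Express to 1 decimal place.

297.3 mOsm/kg

Calculated osmolality = 2·Na + glucose/18 + BUN/2.8
= 2·142 + 130/18 + 17/2.8
= 284 + 7.22 + 6.07
= 297.29 mOsm/kg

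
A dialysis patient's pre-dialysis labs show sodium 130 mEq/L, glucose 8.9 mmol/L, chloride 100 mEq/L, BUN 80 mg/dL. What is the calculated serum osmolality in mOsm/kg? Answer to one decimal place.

Calculated osmolality = 2·Na + glucose + BUN/2.8
= 2·130 + 8.9 + 80/2.8
= 260 + 8.90 + 28.57
= 297.47 mOsm/kg

297.5 mOsm/kg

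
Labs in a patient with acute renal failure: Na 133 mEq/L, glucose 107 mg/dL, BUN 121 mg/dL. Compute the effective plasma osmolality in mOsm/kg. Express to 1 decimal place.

Effective osmolality excludes urea (freely permeant across cell membranes):
2·Na + glucose/18
= 2·133 + 107/18
= 266 + 5.94
= 271.94 mOsm/kg

271.9 mOsm/kg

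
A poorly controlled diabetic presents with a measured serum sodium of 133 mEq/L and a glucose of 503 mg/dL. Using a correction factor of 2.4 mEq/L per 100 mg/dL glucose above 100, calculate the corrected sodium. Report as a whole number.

143 mEq/L

Corrected Na = measured Na + 2.4 · (glucose − 100)/100
= 133 + 2.4 · (503 − 100)/100
= 133 + 9.7
= 142.7 mEq/L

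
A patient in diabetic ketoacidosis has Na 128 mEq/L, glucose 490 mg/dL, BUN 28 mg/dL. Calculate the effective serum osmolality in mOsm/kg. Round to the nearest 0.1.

283.2 mOsm/kg

Effective osmolality excludes urea (freely permeant across cell membranes):
2·Na + glucose/18
= 2·128 + 490/18
= 256 + 27.22
= 283.22 mOsm/kg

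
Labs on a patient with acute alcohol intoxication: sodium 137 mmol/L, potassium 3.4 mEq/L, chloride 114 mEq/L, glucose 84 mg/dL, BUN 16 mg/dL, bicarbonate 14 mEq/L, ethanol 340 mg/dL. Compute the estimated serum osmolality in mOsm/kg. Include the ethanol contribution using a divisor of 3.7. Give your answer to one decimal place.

376.3 mOsm/kg

Calculated osmolality = 2·Na + glucose/18 + BUN/2.8 + ethanol/3.7
= 2·137 + 84/18 + 16/2.8 + 340/3.7
= 274 + 4.67 + 5.71 + 91.89
= 376.27 mOsm/kg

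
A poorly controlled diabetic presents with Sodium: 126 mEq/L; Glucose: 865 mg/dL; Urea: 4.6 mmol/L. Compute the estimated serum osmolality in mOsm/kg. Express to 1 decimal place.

304.7 mOsm/kg

Calculated osmolality = 2·Na + glucose/18 + urea
= 2·126 + 865/18 + 4.6
= 252 + 48.06 + 4.60
= 304.66 mOsm/kg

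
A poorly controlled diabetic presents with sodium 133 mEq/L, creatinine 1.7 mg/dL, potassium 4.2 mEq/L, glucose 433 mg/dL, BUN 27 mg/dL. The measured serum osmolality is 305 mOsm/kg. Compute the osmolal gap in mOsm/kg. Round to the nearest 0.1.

5.3 mOsm/kg

Calculated osmolality = 2·Na + glucose/18 + BUN/2.8
= 2·133 + 433/18 + 27/2.8
= 266 + 24.06 + 9.64
= 299.7 mOsm/kg ≈ 299.7 mOsm/kg
Osmolar gap = measured − calculated = 305 − 299.7 = 5.3 mOsm/kg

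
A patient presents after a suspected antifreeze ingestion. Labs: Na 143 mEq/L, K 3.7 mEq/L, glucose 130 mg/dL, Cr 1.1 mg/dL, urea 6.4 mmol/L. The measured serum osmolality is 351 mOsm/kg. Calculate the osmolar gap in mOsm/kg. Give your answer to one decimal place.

51.4 mOsm/kg

Calculated osmolality = 2·Na + glucose/18 + urea
= 2·143 + 130/18 + 6.4
= 286 + 7.22 + 6.40
= 299.62 mOsm/kg ≈ 299.6 mOsm/kg
Osmolar gap = measured − calculated = 351 − 299.6 = 51.4 mOsm/kg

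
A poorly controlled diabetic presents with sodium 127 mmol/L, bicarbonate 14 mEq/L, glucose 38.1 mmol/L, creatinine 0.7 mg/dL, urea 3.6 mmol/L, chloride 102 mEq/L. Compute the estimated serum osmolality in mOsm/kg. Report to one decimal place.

Calculated osmolality = 2·Na + glucose + urea
= 2·127 + 38.1 + 3.6
= 254 + 38.10 + 3.60
= 295.7 mOsm/kg

295.7 mOsm/kg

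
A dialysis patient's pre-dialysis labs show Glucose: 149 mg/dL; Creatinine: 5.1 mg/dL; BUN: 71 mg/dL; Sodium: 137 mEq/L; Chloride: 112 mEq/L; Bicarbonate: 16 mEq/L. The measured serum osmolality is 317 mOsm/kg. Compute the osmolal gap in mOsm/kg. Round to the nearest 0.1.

9.4 mOsm/kg

Calculated osmolality = 2·Na + glucose/18 + BUN/2.8
= 2·137 + 149/18 + 71/2.8
= 274 + 8.28 + 25.36
= 307.64 mOsm/kg ≈ 307.6 mOsm/kg
Osmolar gap = measured − calculated = 317 − 307.6 = 9.4 mOsm/kg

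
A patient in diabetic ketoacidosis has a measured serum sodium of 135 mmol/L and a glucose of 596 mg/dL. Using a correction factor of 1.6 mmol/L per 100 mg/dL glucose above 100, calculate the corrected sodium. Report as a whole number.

Corrected Na = measured Na + 1.6 · (glucose − 100)/100
= 135 + 1.6 · (596 − 100)/100
= 135 + 7.9
= 142.9 mmol/L

143 mmol/L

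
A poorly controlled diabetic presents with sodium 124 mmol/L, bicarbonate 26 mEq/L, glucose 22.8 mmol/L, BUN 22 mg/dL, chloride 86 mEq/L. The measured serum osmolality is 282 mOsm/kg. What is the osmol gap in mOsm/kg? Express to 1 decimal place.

Calculated osmolality = 2·Na + glucose + BUN/2.8
= 2·124 + 22.8 + 22/2.8
= 248 + 22.80 + 7.86
= 278.66 mOsm/kg ≈ 278.7 mOsm/kg
Osmolar gap = measured − calculated = 282 − 278.7 = 3.3 mOsm/kg

3.3 mOsm/kg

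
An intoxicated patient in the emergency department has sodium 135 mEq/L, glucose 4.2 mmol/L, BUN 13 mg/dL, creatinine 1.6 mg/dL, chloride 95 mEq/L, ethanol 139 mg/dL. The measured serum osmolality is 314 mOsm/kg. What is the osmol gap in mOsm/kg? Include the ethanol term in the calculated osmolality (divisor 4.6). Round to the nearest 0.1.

4.9 mOsm/kg

Calculated osmolality = 2·Na + glucose + BUN/2.8 + ethanol/4.6
= 2·135 + 4.2 + 13/2.8 + 139/4.6
= 270 + 4.20 + 4.64 + 30.22
= 309.06 mOsm/kg ≈ 309.1 mOsm/kg
Osmolar gap = measured − calculated = 314 − 309.1 = 4.9 mOsm/kg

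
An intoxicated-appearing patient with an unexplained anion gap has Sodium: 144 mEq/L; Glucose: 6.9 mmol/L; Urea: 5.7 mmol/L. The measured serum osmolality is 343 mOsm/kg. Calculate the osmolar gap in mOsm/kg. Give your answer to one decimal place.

42.4 mOsm/kg

Calculated osmolality = 2·Na + glucose + urea
= 2·144 + 6.9 + 5.7
= 288 + 6.90 + 5.70
= 300.6 mOsm/kg ≈ 300.6 mOsm/kg
Osmolar gap = measured − calculated = 343 − 300.6 = 42.4 mOsm/kg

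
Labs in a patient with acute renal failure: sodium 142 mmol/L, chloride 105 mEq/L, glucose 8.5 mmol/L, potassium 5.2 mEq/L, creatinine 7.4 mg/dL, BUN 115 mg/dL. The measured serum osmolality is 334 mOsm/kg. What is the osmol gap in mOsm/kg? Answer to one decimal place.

0.4 mOsm/kg

Calculated osmolality = 2·Na + glucose + BUN/2.8
= 2·142 + 8.5 + 115/2.8
= 284 + 8.50 + 41.07
= 333.57 mOsm/kg ≈ 333.6 mOsm/kg
Osmolar gap = measured − calculated = 334 − 333.6 = 0.4 mOsm/kg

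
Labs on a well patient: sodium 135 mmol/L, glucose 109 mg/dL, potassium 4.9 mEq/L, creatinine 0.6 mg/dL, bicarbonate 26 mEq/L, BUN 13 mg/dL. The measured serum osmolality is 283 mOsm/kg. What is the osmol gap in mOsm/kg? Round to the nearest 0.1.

Calculated osmolality = 2·Na + glucose/18 + BUN/2.8
= 2·135 + 109/18 + 13/2.8
= 270 + 6.06 + 4.64
= 280.7 mOsm/kg ≈ 280.7 mOsm/kg
Osmolar gap = measured − calculated = 283 − 280.7 = 2.3 mOsm/kg

2.3 mOsm/kg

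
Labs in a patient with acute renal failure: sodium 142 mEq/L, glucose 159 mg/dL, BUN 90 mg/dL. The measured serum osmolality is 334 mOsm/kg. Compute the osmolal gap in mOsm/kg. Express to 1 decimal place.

9.0 mOsm/kg

Calculated osmolality = 2·Na + glucose/18 + BUN/2.8
= 2·142 + 159/18 + 90/2.8
= 284 + 8.83 + 32.14
= 324.97 mOsm/kg ≈ 325.0 mOsm/kg
Osmolar gap = measured − calculated = 334 − 325.0 = 9.0 mOsm/kg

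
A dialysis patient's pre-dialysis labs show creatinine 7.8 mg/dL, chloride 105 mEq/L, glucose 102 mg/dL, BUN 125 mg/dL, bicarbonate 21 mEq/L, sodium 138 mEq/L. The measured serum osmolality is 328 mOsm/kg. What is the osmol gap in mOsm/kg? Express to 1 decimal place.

Calculated osmolality = 2·Na + glucose/18 + BUN/2.8
= 2·138 + 102/18 + 125/2.8
= 276 + 5.67 + 44.64
= 326.31 mOsm/kg ≈ 326.3 mOsm/kg
Osmolar gap = measured − calculated = 328 − 326.3 = 1.7 mOsm/kg

1.7 mOsm/kg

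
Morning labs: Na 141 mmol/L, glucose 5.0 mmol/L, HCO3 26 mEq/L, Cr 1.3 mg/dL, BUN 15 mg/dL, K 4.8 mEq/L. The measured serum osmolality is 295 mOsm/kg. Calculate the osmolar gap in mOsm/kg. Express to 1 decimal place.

2.6 mOsm/kg

Calculated osmolality = 2·Na + glucose + BUN/2.8
= 2·141 + 5 + 15/2.8
= 282 + 5 + 5.36
= 292.36 mOsm/kg ≈ 292.4 mOsm/kg
Osmolar gap = measured − calculated = 295 − 292.4 = 2.6 mOsm/kg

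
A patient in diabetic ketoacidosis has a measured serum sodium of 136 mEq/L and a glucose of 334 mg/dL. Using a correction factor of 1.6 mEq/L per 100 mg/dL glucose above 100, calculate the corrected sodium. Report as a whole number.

Corrected Na = measured Na + 1.6 · (glucose − 100)/100
= 136 + 1.6 · (334 − 100)/100
= 136 + 3.7
= 139.7 mEq/L

140 mEq/L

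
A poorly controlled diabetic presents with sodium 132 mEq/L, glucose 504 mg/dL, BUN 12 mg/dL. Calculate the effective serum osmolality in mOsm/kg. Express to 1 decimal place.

292.0 mOsm/kg

Effective osmolality excludes urea (freely permeant across cell membranes):
2·Na + glucose/18
= 2·132 + 504/18
= 264 + 28
= 292 mOsm/kg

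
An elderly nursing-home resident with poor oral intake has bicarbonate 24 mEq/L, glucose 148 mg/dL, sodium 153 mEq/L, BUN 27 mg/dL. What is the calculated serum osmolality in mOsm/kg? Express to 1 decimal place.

323.9 mOsm/kg

Calculated osmolality = 2·Na + glucose/18 + BUN/2.8
= 2·153 + 148/18 + 27/2.8
= 306 + 8.22 + 9.64
= 323.86 mOsm/kg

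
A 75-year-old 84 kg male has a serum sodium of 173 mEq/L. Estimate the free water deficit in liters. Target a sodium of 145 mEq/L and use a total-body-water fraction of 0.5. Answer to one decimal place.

8.1 L

TBW = 0.5 · 84 = 42 L
Free water deficit = TBW · (Na/145 − 1)
= 42 · (173/145 − 1)
= 42 · 0.1931
= 8.11 L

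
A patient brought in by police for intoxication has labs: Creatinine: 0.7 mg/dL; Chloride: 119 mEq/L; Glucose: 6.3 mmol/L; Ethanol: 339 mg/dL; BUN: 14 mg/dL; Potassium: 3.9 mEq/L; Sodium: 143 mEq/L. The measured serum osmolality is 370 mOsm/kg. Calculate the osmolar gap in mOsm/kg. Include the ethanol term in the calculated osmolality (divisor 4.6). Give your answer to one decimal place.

Calculated osmolality = 2·Na + glucose + BUN/2.8 + ethanol/4.6
= 2·143 + 6.3 + 14/2.8 + 339/4.6
= 286 + 6.30 + 5 + 73.70
= 371 mOsm/kg ≈ 371.0 mOsm/kg
Osmolar gap = measured − calculated = 370 − 371.0 = -1.0 mOsm/kg

-1.0 mOsm/kg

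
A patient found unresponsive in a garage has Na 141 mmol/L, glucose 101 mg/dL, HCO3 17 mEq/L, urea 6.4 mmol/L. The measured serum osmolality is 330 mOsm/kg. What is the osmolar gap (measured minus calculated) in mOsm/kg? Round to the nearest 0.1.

Calculated osmolality = 2·Na + glucose/18 + urea
= 2·141 + 101/18 + 6.4
= 282 + 5.61 + 6.40
= 294.01 mOsm/kg ≈ 294.0 mOsm/kg
Osmolar gap = measured − calculated = 330 − 294.0 = 36.0 mOsm/kg

36.0 mOsm/kg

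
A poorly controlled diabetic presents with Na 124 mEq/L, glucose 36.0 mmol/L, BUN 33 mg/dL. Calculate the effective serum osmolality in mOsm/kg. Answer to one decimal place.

284.0 mOsm/kg

Effective osmolality excludes urea (freely permeant across cell membranes):
2·Na + glucose
= 2·124 + 36
= 248 + 36
= 284 mOsm/kg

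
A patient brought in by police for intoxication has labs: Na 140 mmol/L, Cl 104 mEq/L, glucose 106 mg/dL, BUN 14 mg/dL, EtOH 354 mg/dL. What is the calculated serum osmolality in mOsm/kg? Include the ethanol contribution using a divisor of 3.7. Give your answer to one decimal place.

386.6 mOsm/kg

Calculated osmolality = 2·Na + glucose/18 + BUN/2.8 + ethanol/3.7
= 2·140 + 106/18 + 14/2.8 + 354/3.7
= 280 + 5.89 + 5 + 95.68
= 386.57 mOsm/kg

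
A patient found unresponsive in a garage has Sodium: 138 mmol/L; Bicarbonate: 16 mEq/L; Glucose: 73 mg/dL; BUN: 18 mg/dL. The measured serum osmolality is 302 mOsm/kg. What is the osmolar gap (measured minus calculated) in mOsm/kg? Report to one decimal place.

15.5 mOsm/kg

Calculated osmolality = 2·Na + glucose/18 + BUN/2.8
= 2·138 + 73/18 + 18/2.8
= 276 + 4.06 + 6.43
= 286.49 mOsm/kg ≈ 286.5 mOsm/kg
Osmolar gap = measured − calculated = 302 − 286.5 = 15.5 mOsm/kg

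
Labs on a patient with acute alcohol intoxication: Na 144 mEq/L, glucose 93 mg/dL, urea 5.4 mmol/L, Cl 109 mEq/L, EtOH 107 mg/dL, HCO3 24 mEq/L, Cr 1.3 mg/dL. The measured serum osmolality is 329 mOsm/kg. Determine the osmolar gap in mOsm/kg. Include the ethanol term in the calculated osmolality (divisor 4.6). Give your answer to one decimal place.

Calculated osmolality = 2·Na + glucose/18 + urea + ethanol/4.6
= 2·144 + 93/18 + 5.4 + 107/4.6
= 288 + 5.17 + 5.40 + 23.26
= 321.83 mOsm/kg ≈ 321.8 mOsm/kg
Osmolar gap = measured − calculated = 329 − 321.8 = 7.2 mOsm/kg

7.2 mOsm/kg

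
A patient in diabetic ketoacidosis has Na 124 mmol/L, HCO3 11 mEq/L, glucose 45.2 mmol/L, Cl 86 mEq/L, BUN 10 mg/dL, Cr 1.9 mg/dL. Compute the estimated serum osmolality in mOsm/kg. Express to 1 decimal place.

Calculated osmolality = 2·Na + glucose + BUN/2.8
= 2·124 + 45.2 + 10/2.8
= 248 + 45.20 + 3.57
= 296.77 mOsm/kg

296.8 mOsm/kg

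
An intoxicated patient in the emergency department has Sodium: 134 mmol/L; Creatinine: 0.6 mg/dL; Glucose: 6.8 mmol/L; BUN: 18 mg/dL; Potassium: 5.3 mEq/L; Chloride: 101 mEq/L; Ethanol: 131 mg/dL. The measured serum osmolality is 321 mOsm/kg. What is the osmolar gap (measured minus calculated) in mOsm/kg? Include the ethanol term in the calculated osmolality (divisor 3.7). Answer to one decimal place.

4.4 mOsm/kg

Calculated osmolality = 2·Na + glucose + BUN/2.8 + ethanol/3.7
= 2·134 + 6.8 + 18/2.8 + 131/3.7
= 268 + 6.80 + 6.43 + 35.41
= 316.64 mOsm/kg ≈ 316.6 mOsm/kg
Osmolar gap = measured − calculated = 321 − 316.6 = 4.4 mOsm/kg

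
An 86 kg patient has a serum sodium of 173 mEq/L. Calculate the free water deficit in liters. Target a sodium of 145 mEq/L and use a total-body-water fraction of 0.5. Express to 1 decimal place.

TBW = 0.5 · 86 = 43 L
Free water deficit = TBW · (Na/145 − 1)
= 43 · (173/145 − 1)
= 43 · 0.1931
= 8.3 L

8.3 L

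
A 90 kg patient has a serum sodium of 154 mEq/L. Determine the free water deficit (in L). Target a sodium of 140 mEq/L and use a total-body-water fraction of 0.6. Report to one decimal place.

5.4 L

TBW = 0.6 · 90 = 54 L
Free water deficit = TBW · (Na/140 − 1)
= 54 · (154/140 − 1)
= 54 · 0.1
= 5.4 L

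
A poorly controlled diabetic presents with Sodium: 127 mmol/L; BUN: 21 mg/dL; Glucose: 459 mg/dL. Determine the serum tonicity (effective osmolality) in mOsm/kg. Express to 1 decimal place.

279.5 mOsm/kg

Effective osmolality excludes urea (freely permeant across cell membranes):
2·Na + glucose/18
= 2·127 + 459/18
= 254 + 25.5
= 279.5 mOsm/kg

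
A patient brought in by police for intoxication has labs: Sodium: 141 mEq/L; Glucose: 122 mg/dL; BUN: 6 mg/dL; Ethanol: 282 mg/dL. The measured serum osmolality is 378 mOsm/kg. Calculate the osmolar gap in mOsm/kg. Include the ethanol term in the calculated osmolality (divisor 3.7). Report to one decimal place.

10.9 mOsm/kg

Calculated osmolality = 2·Na + glucose/18 + BUN/2.8 + ethanol/3.7
= 2·141 + 122/18 + 6/2.8 + 282/3.7
= 282 + 6.78 + 2.14 + 76.22
= 367.14 mOsm/kg ≈ 367.1 mOsm/kg
Osmolar gap = measured − calculated = 378 − 367.1 = 10.9 mOsm/kg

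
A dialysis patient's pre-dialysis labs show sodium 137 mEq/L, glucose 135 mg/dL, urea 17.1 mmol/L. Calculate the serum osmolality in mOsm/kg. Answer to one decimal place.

298.6 mOsm/kg

Calculated osmolality = 2·Na + glucose/18 + urea
= 2·137 + 135/18 + 17.1
= 274 + 7.50 + 17.10
= 298.6 mOsm/kg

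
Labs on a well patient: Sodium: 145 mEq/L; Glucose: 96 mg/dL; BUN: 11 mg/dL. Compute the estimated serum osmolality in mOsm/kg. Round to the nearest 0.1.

Calculated osmolality = 2·Na + glucose/18 + BUN/2.8
= 2·145 + 96/18 + 11/2.8
= 290 + 5.33 + 3.93
= 299.26 mOsm/kg

299.3 mOsm/kg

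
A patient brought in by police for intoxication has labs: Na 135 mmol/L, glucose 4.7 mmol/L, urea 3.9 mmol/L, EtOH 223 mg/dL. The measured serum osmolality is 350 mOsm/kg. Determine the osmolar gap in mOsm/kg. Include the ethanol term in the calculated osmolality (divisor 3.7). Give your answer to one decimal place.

11.1 mOsm/kg

Calculated osmolality = 2·Na + glucose + urea + ethanol/3.7
= 2·135 + 4.7 + 3.9 + 223/3.7
= 270 + 4.70 + 3.90 + 60.27
= 338.87 mOsm/kg ≈ 338.9 mOsm/kg
Osmolar gap = measured − calculated = 350 − 338.9 = 11.1 mOsm/kg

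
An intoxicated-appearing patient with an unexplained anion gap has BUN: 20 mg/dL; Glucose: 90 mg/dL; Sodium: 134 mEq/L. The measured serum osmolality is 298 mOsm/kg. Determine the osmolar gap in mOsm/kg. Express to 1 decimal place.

17.9 mOsm/kg

Calculated osmolality = 2·Na + glucose/18 + BUN/2.8
= 2·134 + 90/18 + 20/2.8
= 268 + 5 + 7.14
= 280.14 mOsm/kg ≈ 280.1 mOsm/kg
Osmolar gap = measured − calculated = 298 − 280.1 = 17.9 mOsm/kg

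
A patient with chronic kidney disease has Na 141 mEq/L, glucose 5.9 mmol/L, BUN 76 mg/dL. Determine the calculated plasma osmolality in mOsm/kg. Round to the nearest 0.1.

315.0 mOsm/kg

Calculated osmolality = 2·Na + glucose + BUN/2.8
= 2·141 + 5.9 + 76/2.8
= 282 + 5.90 + 27.14
= 315.04 mOsm/kg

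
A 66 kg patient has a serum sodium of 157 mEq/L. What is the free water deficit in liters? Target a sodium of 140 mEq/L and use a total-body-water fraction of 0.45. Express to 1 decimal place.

TBW = 0.45 · 66 = 29.7 L
Free water deficit = TBW · (Na/140 − 1)
= 29.7 · (157/140 − 1)
= 29.7 · 0.1214
= 3.61 L

3.6 L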